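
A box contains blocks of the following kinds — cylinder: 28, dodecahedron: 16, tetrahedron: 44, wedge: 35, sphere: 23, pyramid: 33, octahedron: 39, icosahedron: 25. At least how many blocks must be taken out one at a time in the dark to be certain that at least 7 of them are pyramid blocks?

217

In the worst case for collecting pyramid blocks, every non-pyramid block comes out first.
There are 28 + 16 + 44 + 35 + 23 + 39 + 25 = 210 non-pyramid blocks altogether.
After those, each further block must be pyramid, so 210 + 7 = 217 draws guarantee 7 pyramid blocks.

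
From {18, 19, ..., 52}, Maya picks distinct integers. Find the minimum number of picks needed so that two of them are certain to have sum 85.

26

Two chosen integers sum to 85 exactly when both halves of some pair {x, 85−x} with 33 ≤ x ≤ 85−x ≤ 52 are chosen — 10 such pairs.
The remaining 15 elements (those with no distinct partner in range) can never complete a 85-sum, so the worst case takes all of them and one from each pair: 15 + 10 = 25.
The 26th integer has to be the second member of some pair, so 25 + 1 = 26.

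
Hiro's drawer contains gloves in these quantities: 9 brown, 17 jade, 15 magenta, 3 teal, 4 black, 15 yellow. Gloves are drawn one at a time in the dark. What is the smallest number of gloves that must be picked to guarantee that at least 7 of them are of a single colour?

32

By the pigeonhole principle, put each drawn glove into a box by colour. The largest draw with every box below 7 takes min(count, 6) from each colour; colours with fewer than 6 contribute all they have.
Σ min(cᵢ, 6) = 6 + 6 + 6 + 3 + 4 + 6 = 31.
Draw number 31 + 1 = 32 must push one box to 7.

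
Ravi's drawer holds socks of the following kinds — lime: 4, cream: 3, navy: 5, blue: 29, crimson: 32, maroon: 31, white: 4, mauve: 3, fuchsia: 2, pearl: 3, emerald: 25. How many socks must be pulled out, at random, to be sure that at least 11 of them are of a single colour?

By the pigeonhole principle, put each drawn sock into a box by colour. The largest draw with every box below 11 takes min(count, 10) from each colour; colours with fewer than 10 contribute all they have.
Σ min(cᵢ, 10) = 4 + 3 + 5 + 10 + 10 + 10 + 4 + 3 + 2 + 3 + 10 = 64.
Draw number 64 + 1 = 65 must push one box to 11.

65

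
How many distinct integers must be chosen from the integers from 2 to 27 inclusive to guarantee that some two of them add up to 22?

18

Group the elements by complementary pair {x, 22−x}: {2,20}, {3,19}, {4,18}, …, giving 9 two-element pairs, the single value 11 (it cannot pair with itself since the integers are distinct), and 7 integers whose partner 22−x falls outside [2,27].
Treating each of those 17 groups as a pigeonhole, one can pick one integer per group — 17 integers — with no two summing to 22.
The 18th integer lands in an occupied pair, forcing a sum of 22.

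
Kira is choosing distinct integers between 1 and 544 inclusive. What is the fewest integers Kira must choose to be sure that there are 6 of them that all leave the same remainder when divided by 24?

The 24 residue classes mod 24 are the pigeonholes.
With 120 integers one could put 5 in each residue class and have no class reach 6.
The 121st integer pushes some class to 6, so 24·5 + 1 = 121.

121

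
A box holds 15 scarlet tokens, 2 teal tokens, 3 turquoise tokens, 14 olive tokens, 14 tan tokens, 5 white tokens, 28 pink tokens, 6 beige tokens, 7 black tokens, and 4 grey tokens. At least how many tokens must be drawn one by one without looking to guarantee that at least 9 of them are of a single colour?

60

An adversary could hand out at most 8 tokens per colour (6 colours run out sooner): 8 + 2 + 3 + 8 + 8 + 5 + 8 + 6 + 7 + 4 = 59 tokens and still no colour has 9.
By the pigeonhole principle, one more token lands in a colour already at 8, so 60 draws are enough and 59 are not.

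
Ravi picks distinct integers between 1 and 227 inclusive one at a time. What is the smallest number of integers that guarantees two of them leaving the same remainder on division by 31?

Pigeonhole: the 31 residue classes mod 31 are the pigeonholes.
With 31 integers one could put 1 in each residue class and have no class reach 2.
The 32nd integer pushes some class to 2, so 31·1 + 1 = 32.

32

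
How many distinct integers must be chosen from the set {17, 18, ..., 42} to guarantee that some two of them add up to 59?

14

A set avoiding the sum 59 can contain at most one of each pair {x, 59−x}.
The integers 30, …, 42 (13 of them) are such a set: any two sum to at least 30+31 = 61 > 59.
By pigeonhole, any 14th integer completes one of the 13 pairs, so 14 choices force a sum of 59.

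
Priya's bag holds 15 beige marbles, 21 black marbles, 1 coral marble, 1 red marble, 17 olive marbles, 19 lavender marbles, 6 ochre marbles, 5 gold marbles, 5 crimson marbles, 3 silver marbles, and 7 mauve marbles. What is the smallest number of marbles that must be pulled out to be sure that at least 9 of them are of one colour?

By the pigeonhole principle, put each drawn marble into a box by colour. The largest draw with every box below 9 takes min(count, 8) from each colour; colours with fewer than 8 contribute all they have.
Σ min(cᵢ, 8) = 8 + 8 + 1 + 1 + 8 + 8 + 6 + 5 + 5 + 3 + 7 = 60.
Draw number 60 + 1 = 61 must push one box to 9.

61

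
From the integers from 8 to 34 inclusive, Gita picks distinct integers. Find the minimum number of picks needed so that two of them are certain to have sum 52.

20

Two chosen integers sum to 52 exactly when both halves of some pair {x, 52−x} with 18 ≤ x ≤ 52−x ≤ 34 are chosen — 8 such pairs.
The remaining 11 elements (those with no distinct partner in range) can never complete a 52-sum, so the worst case takes all of them and one from each pair: 11 + 8 = 19.
The 20th integer has to be the second member of some pair, so 19 + 1 = 20.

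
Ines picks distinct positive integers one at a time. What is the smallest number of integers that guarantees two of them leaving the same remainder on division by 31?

Pigeonhole: the 31 residue classes mod 31 are the pigeonholes.
With 31 integers one could put 1 in each residue class and have no class reach 2.
The 32nd integer pushes some class to 2, so 31·1 + 1 = 32.

32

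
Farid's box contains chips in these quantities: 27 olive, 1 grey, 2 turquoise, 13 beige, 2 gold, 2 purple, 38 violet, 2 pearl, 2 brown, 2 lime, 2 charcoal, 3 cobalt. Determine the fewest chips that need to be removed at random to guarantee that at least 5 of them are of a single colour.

Pigeonhole: the 12 colours are the holes; the chips drawn are the pigeons.
To avoid 5 of any one colour, the worst case takes at most 4 of each colour, or every chip of a colour that has fewer than 4.
That gives 4 + 1 + 2 + 4 + 2 + 2 + 4 + 2 + 2 + 2 + 2 + 3 = 30 chips with no colour reaching 5.
The next chip forces some colour to 5, so 30 + 1 = 31.

31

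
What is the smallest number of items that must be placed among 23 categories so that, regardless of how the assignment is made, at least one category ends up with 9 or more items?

With 184 items one could put exactly 8 in each of the 23 categories, and no category would reach 9.
By the pigeonhole principle, one more item must land in a category that already has 8, giving it 9.
So 23 × 8 + 1 = 185 items are required.

185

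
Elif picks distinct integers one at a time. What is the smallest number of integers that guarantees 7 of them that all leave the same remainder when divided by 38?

229

The 38 residue classes mod 38 are the pigeonholes.
With 228 integers one could put 6 in each residue class and have no class reach 7.
The 229th integer pushes some class to 7, so 38·6 + 1 = 229.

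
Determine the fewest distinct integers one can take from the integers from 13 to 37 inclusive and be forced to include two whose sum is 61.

19

Two chosen integers sum to 61 exactly when both halves of some pair {x, 61−x} with 24 ≤ x ≤ 61−x ≤ 37 are chosen — 7 such pairs.
The remaining 11 elements (those with no distinct partner in range) can never complete a 61-sum, so the worst case takes all of them and one from each pair: 11 + 7 = 18.
The 19th integer has to be the second member of some pair, so 18 + 1 = 19.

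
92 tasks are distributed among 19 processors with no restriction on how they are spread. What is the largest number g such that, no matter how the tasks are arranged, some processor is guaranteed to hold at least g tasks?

5

By the pigeonhole principle, the 19 processors are the holes and the 92 tasks are the pigeons.
If every processor held at most 4 tasks, the total would be at most 19 × 4 = 76, which is less than 92.
So some processor holds at least ⌈92/19⌉ = 5 tasks.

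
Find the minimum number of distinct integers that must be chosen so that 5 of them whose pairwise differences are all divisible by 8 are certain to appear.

Integers whose pairwise differences are multiples of 8 are exactly those sharing a remainder mod 8. The 8 residue classes mod 8 are the pigeonholes.
With 32 integers one could put 4 in each residue class and have no class reach 5.
The 33rd integer pushes some class to 5, so 8·4 + 1 = 33.

33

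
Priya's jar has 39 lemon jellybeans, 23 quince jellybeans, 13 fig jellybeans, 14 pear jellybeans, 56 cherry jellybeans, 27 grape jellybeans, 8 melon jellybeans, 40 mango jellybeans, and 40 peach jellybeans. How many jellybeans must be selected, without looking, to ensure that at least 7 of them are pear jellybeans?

In the worst case for collecting pear jellybeans, every non-pear jellybean comes out first.
There are 39 + 23 + 13 + 56 + 27 + 8 + 40 + 40 = 246 non-pear jellybeans altogether.
After those, each further jellybean must be pear, so 246 + 7 = 253 draws guarantee 7 pear jellybeans.

253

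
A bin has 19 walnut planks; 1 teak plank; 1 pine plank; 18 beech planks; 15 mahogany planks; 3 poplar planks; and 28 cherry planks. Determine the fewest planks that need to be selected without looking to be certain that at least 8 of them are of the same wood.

Pigeonhole: the 7 woods are the holes; the planks drawn are the pigeons.
To avoid 8 of any one wood, the worst case takes at most 7 of each wood, or every plank of a wood that has fewer than 7.
That gives 7 + 1 + 1 + 7 + 7 + 3 + 7 = 33 planks with no wood reaching 8.
The next plank forces some wood to 8, so 33 + 1 = 34.

34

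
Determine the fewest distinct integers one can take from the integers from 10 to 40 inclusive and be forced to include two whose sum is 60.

22

A set avoiding the sum 60 can contain at most one of each pair {x, 60−x}, plus the 11 elements whose complement lies outside the range or equal to its own complement.
The integers 10, …, 30 (21 of them) are such a set: any two sum to at least 10+11 = 21 and at most 29+30 = 59 < 60.
Any 22nd integer completes one of the 10 pairs, so 22 choices force a sum of 60.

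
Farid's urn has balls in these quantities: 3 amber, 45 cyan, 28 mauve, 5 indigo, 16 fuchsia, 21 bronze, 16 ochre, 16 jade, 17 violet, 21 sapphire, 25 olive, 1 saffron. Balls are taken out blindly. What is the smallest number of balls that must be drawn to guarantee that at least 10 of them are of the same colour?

The 12 colours are the holes; the balls drawn are the pigeons.
To avoid 10 of any one colour, the worst case takes at most 9 of each colour, or every ball of a colour that has fewer than 9.
That gives 3 + 9 + 9 + 5 + 9 + 9 + 9 + 9 + 9 + 9 + 9 + 1 = 90 balls with no colour reaching 10.
The next ball forces some colour to 10, so 90 + 1 = 91.

91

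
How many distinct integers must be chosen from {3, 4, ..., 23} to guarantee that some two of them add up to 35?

16

A set avoiding the sum 35 can contain at most one of each pair {x, 35−x}, plus the 9 elements whose complement lies outside the range.
The integers 3, …, 17 (15 of them) are such a set: any two sum to at least 3+4 = 7 and at most 16+17 = 33 < 35.
Pigeonhole: any 16th integer completes one of the 6 pairs, so 16 choices force a sum of 35.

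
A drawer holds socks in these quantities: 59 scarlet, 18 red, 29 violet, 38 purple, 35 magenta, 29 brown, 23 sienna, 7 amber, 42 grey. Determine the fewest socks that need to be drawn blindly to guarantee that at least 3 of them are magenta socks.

248

In the worst case for collecting magenta socks, every non-magenta sock comes out first.
There are 59 + 18 + 29 + 38 + 29 + 23 + 7 + 42 = 245 non-magenta socks altogether.
After those, each further sock must be magenta, so 245 + 3 = 248 draws guarantee 3 magenta socks.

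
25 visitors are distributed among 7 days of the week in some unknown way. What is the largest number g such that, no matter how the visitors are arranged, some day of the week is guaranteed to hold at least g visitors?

4

Pigeonhole: the 7 days of the week are the holes and the 25 visitors are the pigeons.
If every day of the week held at most 3 visitors, the total would be at most 7 × 3 = 21, which is less than 25.
So some day of the week holds at least ⌈25/7⌉ = 4 visitors.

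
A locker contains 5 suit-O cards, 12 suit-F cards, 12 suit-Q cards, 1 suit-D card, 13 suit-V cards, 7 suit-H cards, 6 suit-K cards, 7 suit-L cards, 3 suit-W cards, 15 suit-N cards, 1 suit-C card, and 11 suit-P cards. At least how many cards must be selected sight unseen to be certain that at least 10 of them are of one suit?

Put each drawn card into a box by suit. The largest draw with every box below 10 takes min(count, 9) from each suit; suits with fewer than 9 contribute all they have.
Σ min(cᵢ, 9) = 5 + 9 + 9 + 1 + 9 + 7 + 6 + 7 + 3 + 9 + 1 + 9 = 75.
Draw number 75 + 1 = 76 must push one box to 10.

76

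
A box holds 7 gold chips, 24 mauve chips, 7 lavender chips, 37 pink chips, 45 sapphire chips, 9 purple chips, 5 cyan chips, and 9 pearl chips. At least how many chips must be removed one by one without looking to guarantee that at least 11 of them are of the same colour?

Pigeonhole: put each drawn chip into a box by colour. The largest draw with every box below 11 takes min(count, 10) from each colour; colours with fewer than 10 contribute all they have.
Σ min(cᵢ, 10) = 7 + 10 + 7 + 10 + 10 + 9 + 5 + 9 = 67.
Draw number 67 + 1 = 68 must push one box to 11.

68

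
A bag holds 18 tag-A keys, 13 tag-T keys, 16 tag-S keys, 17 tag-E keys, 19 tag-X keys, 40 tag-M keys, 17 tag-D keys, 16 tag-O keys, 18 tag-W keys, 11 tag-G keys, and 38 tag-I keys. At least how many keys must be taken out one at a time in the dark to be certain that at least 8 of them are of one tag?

78

The 11 tags are the holes; the keys drawn are the pigeons.
To avoid 8 of any one tag, the worst case takes at most 7 of each tag.
That gives 7 + 7 + 7 + 7 + 7 + 7 + 7 + 7 + 7 + 7 + 7 = 77 keys with no tag reaching 8.
The next key forces some tag to 8, so 77 + 1 = 78.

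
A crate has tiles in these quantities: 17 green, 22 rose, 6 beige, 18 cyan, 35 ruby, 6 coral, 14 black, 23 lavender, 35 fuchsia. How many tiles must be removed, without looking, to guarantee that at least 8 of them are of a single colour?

62

The 9 colours are the holes; the tiles drawn are the pigeons.
To avoid 8 of any one colour, the worst case takes at most 7 of each colour, or every tile of a colour that has fewer than 7.
That gives 7 + 7 + 6 + 7 + 7 + 6 + 7 + 7 + 7 = 61 tiles with no colour reaching 8.
The next tile forces some colour to 8, so 61 + 1 = 62.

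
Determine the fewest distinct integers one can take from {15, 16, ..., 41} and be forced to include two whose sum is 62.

Group the elements by complementary pair {x, 62−x}: {21,41}, {22,40}, {23,39}, …, giving 10 two-element pairs; the single value 31 (it cannot pair with itself since the integers are distinct); and 6 integers whose partner 62−x falls outside [15,41].
Pigeonhole: treating each of those 17 groups as a pigeonhole, one can pick one integer per group — 17 integers — with no two summing to 62.
The 18th integer lands in an occupied pair, forcing a sum of 62.

18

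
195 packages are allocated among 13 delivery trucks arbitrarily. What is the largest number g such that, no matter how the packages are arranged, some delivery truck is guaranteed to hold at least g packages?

Pigeonhole: the 13 delivery trucks are the holes and the 195 packages are the pigeons.
If every delivery truck held at most 14 packages, the total would be at most 13 × 14 = 182, which is less than 195.
So some delivery truck holds at least ⌈195/13⌉ = 15 packages.

15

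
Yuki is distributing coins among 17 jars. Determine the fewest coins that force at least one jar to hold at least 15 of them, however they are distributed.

239

With 238 coins one could put exactly 14 in each of the 17 jars, and no jar would reach 15.
One more coin must land in a jar that already has 14, giving it 15.
So 17 × 14 + 1 = 239 coins are required.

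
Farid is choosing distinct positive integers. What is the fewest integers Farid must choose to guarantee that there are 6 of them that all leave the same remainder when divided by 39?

The 39 residue classes mod 39 are the pigeonholes.
With 195 integers one could put 5 in each residue class and have no class reach 6.
The 196th integer pushes some class to 6, so 39·5 + 1 = 196.

196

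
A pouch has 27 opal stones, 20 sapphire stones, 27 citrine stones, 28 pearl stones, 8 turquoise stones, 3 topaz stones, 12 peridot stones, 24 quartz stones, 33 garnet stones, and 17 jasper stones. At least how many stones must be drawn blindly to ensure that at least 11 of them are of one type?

92

An adversary could hand out at most 10 stones per type (turquoise, topaz run out sooner): 10 + 10 + 10 + 10 + 8 + 3 + 10 + 10 + 10 + 10 = 91 stones and still no type has 11.
One more stone lands in a type already at 10, so 92 draws are enough and 91 are not.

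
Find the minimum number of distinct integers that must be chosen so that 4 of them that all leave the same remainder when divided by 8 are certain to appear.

By pigeonhole, the 8 residue classes mod 8 are the pigeonholes.
With 24 integers one could put 3 in each residue class and have no class reach 4.
The 25th integer pushes some class to 4, so 8·3 + 1 = 25.

25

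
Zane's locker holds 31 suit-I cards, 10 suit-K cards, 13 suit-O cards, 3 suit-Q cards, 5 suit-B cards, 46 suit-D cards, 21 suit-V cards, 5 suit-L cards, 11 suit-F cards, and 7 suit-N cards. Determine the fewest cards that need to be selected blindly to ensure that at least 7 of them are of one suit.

56

An adversary could hand out at most 6 cards per suit (suit-Q, suit-B, suit-L run out sooner): 6 + 6 + 6 + 3 + 5 + 6 + 6 + 5 + 6 + 6 = 55 cards and still no suit has 7.
By the pigeonhole principle, one more card lands in a suit already at 6, so 56 draws are enough and 55 are not.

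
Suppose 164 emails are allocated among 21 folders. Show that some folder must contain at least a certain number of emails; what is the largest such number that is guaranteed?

8

By the pigeonhole principle, the 21 folders are the holes and the 164 emails are the pigeons.
If every folder held at most 7 emails, the total would be at most 21 × 7 = 147, which is less than 164.
So some folder holds at least ⌈164/21⌉ = 8 emails.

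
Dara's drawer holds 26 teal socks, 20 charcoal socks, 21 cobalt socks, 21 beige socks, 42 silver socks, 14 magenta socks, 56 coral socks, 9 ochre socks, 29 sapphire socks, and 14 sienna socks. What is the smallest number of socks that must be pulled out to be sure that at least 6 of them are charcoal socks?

238

In the worst case for collecting charcoal socks, every non-charcoal sock comes out first.
There are 26 + 21 + 21 + 42 + 14 + 56 + 9 + 29 + 14 = 232 non-charcoal socks altogether.
After those, each further sock must be charcoal, so 232 + 6 = 238 draws guarantee 6 charcoal socks.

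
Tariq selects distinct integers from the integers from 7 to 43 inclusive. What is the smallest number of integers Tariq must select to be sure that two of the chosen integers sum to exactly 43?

23

A set avoiding the sum 43 can contain at most one of each pair {x, 43−x}, plus the 7 elements whose complement lies outside the range.
The integers 22, …, 43 (22 of them) are such a set: any two sum to at least 22+23 = 45 > 43.
By the pigeonhole principle, any 23rd integer completes one of the 15 pairs, so 23 choices force a sum of 43.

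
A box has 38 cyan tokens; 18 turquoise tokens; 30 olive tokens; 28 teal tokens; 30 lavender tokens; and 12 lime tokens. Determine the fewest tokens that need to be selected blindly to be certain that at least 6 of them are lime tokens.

150

In the worst case for collecting lime tokens, every non-lime token comes out first.
There are 38 + 18 + 30 + 28 + 30 = 144 non-lime tokens altogether.
After those, each further token must be lime, so 144 + 6 = 150 draws guarantee 6 lime tokens.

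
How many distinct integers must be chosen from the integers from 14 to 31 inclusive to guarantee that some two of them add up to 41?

12

A set avoiding the sum 41 can contain at most one of each pair {x, 41−x}, plus the 4 elements whose complement lies outside the range.
The integers 21, …, 31 (11 of them) are such a set: any two sum to at least 21+22 = 43 > 41.
By the pigeonhole principle, any 12th integer completes one of the 7 pairs, so 12 choices force a sum of 41.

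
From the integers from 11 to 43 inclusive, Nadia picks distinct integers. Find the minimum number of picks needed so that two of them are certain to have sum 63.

Two chosen integers sum to 63 exactly when both halves of some pair {x, 63−x} with 20 ≤ x ≤ 63−x ≤ 43 are chosen — 12 such pairs.
The remaining 9 elements (those with no distinct partner in range) can never complete a 63-sum, so the worst case takes all of them and one from each pair: 9 + 12 = 21.
By pigeonhole, the 22nd integer has to be the second member of some pair, so 21 + 1 = 22.

22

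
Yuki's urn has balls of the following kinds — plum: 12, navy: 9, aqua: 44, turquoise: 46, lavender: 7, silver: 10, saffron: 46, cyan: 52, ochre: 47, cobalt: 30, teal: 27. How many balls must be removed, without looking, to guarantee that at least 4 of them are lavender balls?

327

In the worst case for collecting lavender balls, every non-lavender ball comes out first.
There are 12 + 9 + 44 + 46 + 10 + 46 + 52 + 47 + 30 + 27 = 323 non-lavender balls altogether.
After those, each further ball must be lavender, so 323 + 4 = 327 draws guarantee 4 lavender balls.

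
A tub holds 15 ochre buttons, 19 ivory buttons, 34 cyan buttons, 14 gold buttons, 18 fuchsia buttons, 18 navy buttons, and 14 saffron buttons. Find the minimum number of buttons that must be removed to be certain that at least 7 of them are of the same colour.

The 7 colours are the holes; the buttons drawn are the pigeons.
To avoid 7 of any one colour, the worst case takes at most 6 of each colour.
That gives 6 + 6 + 6 + 6 + 6 + 6 + 6 = 42 buttons with no colour reaching 7.
The next button forces some colour to 7, so 42 + 1 = 43.

43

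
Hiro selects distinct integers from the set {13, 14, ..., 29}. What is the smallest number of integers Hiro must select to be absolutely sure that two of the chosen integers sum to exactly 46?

12

A set avoiding the sum 46 can contain at most one of each pair {x, 46−x}, plus the 5 elements whose complement lies outside the range or equal to its own complement.
The integers 13, …, 23 (11 of them) are such a set: any two sum to at least 13+14 = 27 and at most 22+23 = 45 < 46.
Any 12th integer completes one of the 6 pairs, so 12 choices force a sum of 46.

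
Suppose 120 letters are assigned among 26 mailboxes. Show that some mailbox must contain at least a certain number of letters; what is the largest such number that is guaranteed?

5

By pigeonhole, the 26 mailboxes are the holes and the 120 letters are the pigeons.
If every mailbox held at most 4 letters, the total would be at most 26 × 4 = 104, which is less than 120.
So some mailbox holds at least ⌈120/26⌉ = 5 letters.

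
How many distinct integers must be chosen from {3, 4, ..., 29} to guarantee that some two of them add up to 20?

21

A set avoiding the sum 20 can contain at most one of each pair {x, 20−x}, plus the 13 elements whose complement lies outside the range or equal to its own complement.
The integers 10, …, 29 (20 of them) are such a set: any two sum to at least 10+11 = 21 > 20.
Any 21st integer completes one of the 7 pairs, so 21 choices force a sum of 20.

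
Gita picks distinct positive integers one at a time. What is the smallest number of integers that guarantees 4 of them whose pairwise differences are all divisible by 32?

97

Integers whose pairwise differences are multiples of 32 are exactly those sharing a remainder mod 32. Pigeonhole: the 32 residue classes mod 32 are the pigeonholes.
With 96 integers one could put 3 in each residue class and have no class reach 4.
The 97th integer pushes some class to 4, so 32·3 + 1 = 97.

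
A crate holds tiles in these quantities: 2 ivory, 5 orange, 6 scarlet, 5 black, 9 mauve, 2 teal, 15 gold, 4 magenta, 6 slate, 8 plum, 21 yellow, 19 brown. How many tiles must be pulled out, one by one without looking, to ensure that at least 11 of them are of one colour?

Put each drawn tile into a box by colour. The largest draw with every box below 11 takes min(count, 10) from each colour; colours with fewer than 10 contribute all they have.
Σ min(cᵢ, 10) = 2 + 5 + 6 + 5 + 9 + 2 + 10 + 4 + 6 + 8 + 10 + 10 = 77.
Draw number 77 + 1 = 78 must push one box to 11.

78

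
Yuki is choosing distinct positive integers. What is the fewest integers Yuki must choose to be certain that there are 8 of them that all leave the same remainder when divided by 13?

The 13 residue classes mod 13 are the pigeonholes.
With 91 integers one could put 7 in each residue class and have no class reach 8.
The 92nd integer pushes some class to 8, so 13·7 + 1 = 92.

92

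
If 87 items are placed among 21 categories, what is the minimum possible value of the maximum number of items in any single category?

5

The 21 categories are the holes and the 87 items are the pigeons.
If every category held at most 4 items, the total would be at most 21 × 4 = 84, which is less than 87.
So some category holds at least ⌈87/21⌉ = 5 items.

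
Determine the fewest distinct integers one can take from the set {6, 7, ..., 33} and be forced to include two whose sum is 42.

Group the elements by complementary pair {x, 42−x}: {9,33}, {10,32}, {11,31}, …, giving 12 two-element pairs, the single value 21 (it cannot pair with itself since the integers are distinct), and 3 integers whose partner 42−x falls outside [6,33].
Treating each of those 16 groups as a pigeonhole, one can pick one integer per group — 16 integers — with no two summing to 42.
The 17th integer lands in an occupied pair, forcing a sum of 42.

17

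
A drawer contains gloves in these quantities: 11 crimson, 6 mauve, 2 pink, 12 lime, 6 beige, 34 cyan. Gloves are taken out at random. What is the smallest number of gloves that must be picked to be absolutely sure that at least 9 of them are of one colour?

The 6 colours are the holes; the gloves drawn are the pigeons.
To avoid 9 of any one colour, the worst case takes at most 8 of each colour, or every glove of a colour that has fewer than 8.
That gives 8 + 6 + 2 + 8 + 6 + 8 = 38 gloves with no colour reaching 9.
The next glove forces some colour to 9, so 38 + 1 = 39.

39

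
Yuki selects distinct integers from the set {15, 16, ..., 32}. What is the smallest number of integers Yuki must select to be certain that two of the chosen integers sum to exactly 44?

A set avoiding the sum 44 can contain at most one of each pair {x, 44−x}, plus the 4 elements whose complement lies outside the range or equal to its own complement.
The integers 22, …, 32 (11 of them) are such a set: any two sum to at least 22+23 = 45 > 44.
Any 12th integer completes one of the 7 pairs, so 12 choices force a sum of 44.

12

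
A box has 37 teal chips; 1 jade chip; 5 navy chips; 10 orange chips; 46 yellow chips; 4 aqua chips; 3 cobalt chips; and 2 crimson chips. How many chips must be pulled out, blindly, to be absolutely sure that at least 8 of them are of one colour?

An adversary could hand out at most 7 chips per colour (5 colours run out sooner): 7 + 1 + 5 + 7 + 7 + 4 + 3 + 2 = 36 chips and still no colour has 8.
One more chip lands in a colour already at 7, so 37 draws are enough and 36 are not.

37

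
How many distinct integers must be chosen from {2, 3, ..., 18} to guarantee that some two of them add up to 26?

Group the elements by complementary pair {x, 26−x}: {8,18}, {9,17}, {10,16}, …, giving 5 two-element pairs, the single value 13 (it cannot pair with itself since the integers are distinct), and 6 integers whose partner 26−x falls outside [2,18].
Treating each of those 12 groups as a pigeonhole, one can pick one integer per group — 12 integers — with no two summing to 26.
The 13th integer lands in an occupied pair, forcing a sum of 26.

13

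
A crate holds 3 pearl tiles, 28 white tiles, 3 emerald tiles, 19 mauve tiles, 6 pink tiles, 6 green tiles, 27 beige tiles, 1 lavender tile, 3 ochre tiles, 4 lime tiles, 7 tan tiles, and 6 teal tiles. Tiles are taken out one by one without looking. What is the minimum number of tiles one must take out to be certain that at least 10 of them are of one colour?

67

By the pigeonhole principle, the 12 colours are the holes; the tiles drawn are the pigeons.
To avoid 10 of any one colour, the worst case takes at most 9 of each colour, or every tile of a colour that has fewer than 9.
That gives 3 + 9 + 3 + 9 + 6 + 6 + 9 + 1 + 3 + 4 + 7 + 6 = 66 tiles with no colour reaching 10.
The next tile forces some colour to 10, so 66 + 1 = 67.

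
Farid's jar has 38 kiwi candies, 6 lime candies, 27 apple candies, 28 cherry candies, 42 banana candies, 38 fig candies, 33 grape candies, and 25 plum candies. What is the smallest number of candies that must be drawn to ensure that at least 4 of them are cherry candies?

In the worst case for collecting cherry candies, every non-cherry candy comes out first.
There are 38 + 6 + 27 + 42 + 38 + 33 + 25 = 209 non-cherry candies altogether.
After those, each further candy must be cherry, so 209 + 4 = 213 draws guarantee 4 cherry candies.

213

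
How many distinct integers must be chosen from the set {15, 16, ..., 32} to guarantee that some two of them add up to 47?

Two chosen integers sum to 47 exactly when both halves of some pair {x, 47−x} with 15 ≤ x ≤ 47−x ≤ 32 are chosen — 9 such pairs.
Every element belongs to one of those pairs, so the worst case picks one from each: 9 integers.
The 10th integer has to be the second member of some pair, so 9 + 1 = 10.

10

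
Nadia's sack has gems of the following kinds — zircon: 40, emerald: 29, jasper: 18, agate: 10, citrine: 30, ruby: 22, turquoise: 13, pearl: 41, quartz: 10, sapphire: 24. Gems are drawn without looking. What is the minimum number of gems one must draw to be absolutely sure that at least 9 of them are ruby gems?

In the worst case for collecting ruby gems, every non-ruby gem comes out first.
There are 40 + 29 + 18 + 10 + 30 + 13 + 41 + 10 + 24 = 215 non-ruby gems altogether.
After those, each further gem must be ruby, so 215 + 9 = 224 draws guarantee 9 ruby gems.

224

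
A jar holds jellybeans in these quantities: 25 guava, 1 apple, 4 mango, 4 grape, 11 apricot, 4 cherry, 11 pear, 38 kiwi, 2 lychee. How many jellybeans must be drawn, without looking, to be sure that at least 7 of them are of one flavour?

The 9 flavours are the holes; the jellybeans drawn are the pigeons.
To avoid 7 of any one flavour, the worst case takes at most 6 of each flavour, or every jellybean of a flavour that has fewer than 6.
That gives 6 + 1 + 4 + 4 + 6 + 4 + 6 + 6 + 2 = 39 jellybeans with no flavour reaching 7.
The next jellybean forces some flavour to 7, so 39 + 1 = 40.

40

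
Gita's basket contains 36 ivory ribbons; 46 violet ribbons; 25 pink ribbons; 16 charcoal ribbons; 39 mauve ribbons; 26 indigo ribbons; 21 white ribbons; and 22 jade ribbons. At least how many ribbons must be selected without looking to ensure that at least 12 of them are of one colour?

89

An adversary could hand out at most 11 ribbons per colour: 11 + 11 + 11 + 11 + 11 + 11 + 11 + 11 = 88 ribbons and still no colour has 12.
By pigeonhole, one more ribbon lands in a colour already at 11, so 89 draws are enough and 88 are not.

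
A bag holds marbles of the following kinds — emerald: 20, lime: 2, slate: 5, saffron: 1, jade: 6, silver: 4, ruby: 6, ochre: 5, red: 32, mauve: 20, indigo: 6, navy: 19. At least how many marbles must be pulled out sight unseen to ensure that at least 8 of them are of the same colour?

An adversary could hand out at most 7 marbles per colour (8 colours run out sooner): 7 + 2 + 5 + 1 + 6 + 4 + 6 + 5 + 7 + 7 + 6 + 7 = 63 marbles and still no colour has 8.
By pigeonhole, one more marble lands in a colour already at 7, so 64 draws are enough and 63 are not.

64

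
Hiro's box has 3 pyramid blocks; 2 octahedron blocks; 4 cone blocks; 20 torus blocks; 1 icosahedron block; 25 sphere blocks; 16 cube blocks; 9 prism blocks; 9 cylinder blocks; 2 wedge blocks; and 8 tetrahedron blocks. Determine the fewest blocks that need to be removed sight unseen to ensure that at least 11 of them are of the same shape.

The 11 shapes are the holes; the blocks drawn are the pigeons.
To avoid 11 of any one shape, the worst case takes at most 10 of each shape, or every block of a shape that has fewer than 10.
That gives 3 + 2 + 4 + 10 + 1 + 10 + 10 + 9 + 9 + 2 + 8 = 68 blocks with no shape reaching 11.
The next block forces some shape to 11, so 68 + 1 = 69.

69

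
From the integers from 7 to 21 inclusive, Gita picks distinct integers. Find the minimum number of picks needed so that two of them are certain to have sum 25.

10

A set avoiding the sum 25 can contain at most one of each pair {x, 25−x}, plus the 3 elements whose complement lies outside the range.
The integers 13, …, 21 (9 of them) are such a set: any two sum to at least 13+14 = 27 > 25.
Any 10th integer completes one of the 6 pairs, so 10 choices force a sum of 25.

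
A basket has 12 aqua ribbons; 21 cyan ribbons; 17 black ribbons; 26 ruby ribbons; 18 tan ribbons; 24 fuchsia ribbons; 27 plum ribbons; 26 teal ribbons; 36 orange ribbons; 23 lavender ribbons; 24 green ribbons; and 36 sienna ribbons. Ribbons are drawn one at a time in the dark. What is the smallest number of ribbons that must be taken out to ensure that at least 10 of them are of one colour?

109

The 12 colours are the holes; the ribbons drawn are the pigeons.
To avoid 10 of any one colour, the worst case takes at most 9 of each colour.
That gives 9 + 9 + 9 + 9 + 9 + 9 + 9 + 9 + 9 + 9 + 9 + 9 = 108 ribbons with no colour reaching 10.
The next ribbon forces some colour to 10, so 108 + 1 = 109.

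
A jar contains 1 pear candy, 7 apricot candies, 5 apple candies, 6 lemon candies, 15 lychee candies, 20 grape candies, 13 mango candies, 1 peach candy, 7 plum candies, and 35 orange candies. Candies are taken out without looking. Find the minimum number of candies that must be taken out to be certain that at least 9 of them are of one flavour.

60

By the pigeonhole principle, put each drawn candy into a box by flavour. The largest draw with every box below 9 takes min(count, 8) from each flavour; flavours with fewer than 8 contribute all they have.
Σ min(cᵢ, 8) = 1 + 7 + 5 + 6 + 8 + 8 + 8 + 1 + 7 + 8 = 59.
Draw number 59 + 1 = 60 must push one box to 9.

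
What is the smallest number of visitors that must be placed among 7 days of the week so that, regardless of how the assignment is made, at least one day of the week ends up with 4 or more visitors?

22

With 21 visitors one could put exactly 3 in each of the 7 days of the week, and no day of the week would reach 4.
By the pigeonhole principle, one more visitor must land in a day of the week that already has 3, giving it 4.
So 7 × 3 + 1 = 22 visitors are required.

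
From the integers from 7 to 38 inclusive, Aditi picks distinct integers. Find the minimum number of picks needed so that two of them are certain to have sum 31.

24

A set avoiding the sum 31 can contain at most one of each pair {x, 31−x}, plus the 14 elements whose complement lies outside the range.
The integers 16, …, 38 (23 of them) are such a set: any two sum to at least 16+17 = 33 > 31.
Any 24th integer completes one of the 9 pairs, so 24 choices force a sum of 31.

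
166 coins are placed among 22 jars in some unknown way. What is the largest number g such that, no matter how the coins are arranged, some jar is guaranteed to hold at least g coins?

By the pigeonhole principle, the 22 jars are the holes and the 166 coins are the pigeons.
If every jar held at most 7 coins, the total would be at most 22 × 7 = 154, which is less than 166.
So some jar holds at least ⌈166/22⌉ = 8 coins.

8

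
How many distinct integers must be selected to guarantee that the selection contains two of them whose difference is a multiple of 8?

Integers whose pairwise differences are multiples of 8 are exactly those sharing a remainder mod 8. The 8 residue classes mod 8 are the pigeonholes.
With 8 integers one could put 1 in each residue class and have no class reach 2.
The 9th integer pushes some class to 2, so 8·1 + 1 = 9.

9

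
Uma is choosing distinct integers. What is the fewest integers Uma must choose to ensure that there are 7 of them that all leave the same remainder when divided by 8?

Pigeonhole: the 8 residue classes mod 8 are the pigeonholes.
With 48 integers one could put 6 in each residue class and have no class reach 7.
The 49th integer pushes some class to 7, so 8·6 + 1 = 49.

49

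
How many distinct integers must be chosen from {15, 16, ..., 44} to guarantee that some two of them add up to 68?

A set avoiding the sum 68 can contain at most one of each pair {x, 68−x}, plus the 10 elements whose complement lies outside the range or equal to its own complement.
The integers 15, …, 34 (20 of them) are such a set: any two sum to at least 15+16 = 31 and at most 33+34 = 67 < 68.
Any 21st integer completes one of the 10 pairs, so 21 choices force a sum of 68.

21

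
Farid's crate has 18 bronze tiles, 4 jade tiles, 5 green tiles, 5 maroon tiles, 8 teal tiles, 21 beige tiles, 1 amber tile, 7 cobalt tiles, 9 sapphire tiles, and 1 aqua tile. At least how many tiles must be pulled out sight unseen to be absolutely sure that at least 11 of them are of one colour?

61

The 10 colours are the holes; the tiles drawn are the pigeons.
To avoid 11 of any one colour, the worst case takes at most 10 of each colour, or every tile of a colour that has fewer than 10.
That gives 10 + 4 + 5 + 5 + 8 + 10 + 1 + 7 + 9 + 1 = 60 tiles with no colour reaching 11.
The next tile forces some colour to 11, so 60 + 1 = 61.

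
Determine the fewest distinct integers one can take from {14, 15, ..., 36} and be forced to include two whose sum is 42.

A set avoiding the sum 42 can contain at most one of each pair {x, 42−x}, plus the 9 elements whose complement lies outside the range or equal to its own complement.
The integers 21, …, 36 (16 of them) are such a set: any two sum to at least 21+22 = 43 > 42.
By the pigeonhole principle, any 17th integer completes one of the 7 pairs, so 17 choices force a sum of 42.

17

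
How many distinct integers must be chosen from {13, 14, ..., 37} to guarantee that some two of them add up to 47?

A set avoiding the sum 47 can contain at most one of each pair {x, 47−x}, plus the 3 elements whose complement lies outside the range.
The integers 24, …, 37 (14 of them) are such a set: any two sum to at least 24+25 = 49 > 47.
Any 15th integer completes one of the 11 pairs, so 15 choices force a sum of 47.

15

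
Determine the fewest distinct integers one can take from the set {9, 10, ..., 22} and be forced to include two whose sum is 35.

10

Two chosen integers sum to 35 exactly when both halves of some pair {x, 35−x} with 13 ≤ x ≤ 35−x ≤ 22 are chosen — 5 such pairs.
The remaining 4 elements (those with no distinct partner in range) can never complete a 35-sum, so the worst case takes all of them and one from each pair: 4 + 5 = 9.
Pigeonhole: the 10th integer has to be the second member of some pair, so 9 + 1 = 10.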